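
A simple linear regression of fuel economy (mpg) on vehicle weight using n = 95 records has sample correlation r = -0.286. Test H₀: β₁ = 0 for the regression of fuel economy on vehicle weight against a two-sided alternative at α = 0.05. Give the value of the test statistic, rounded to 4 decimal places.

t = -2.8783

t = r·√(n − 2)/√(1 − r²) = -0.286·√93/√0.918204 = -2.8783.
df = n − 2 = 93.
Two-sided p ≈ 0.0050, which is < 0.05, so reject H₀.
There is evidence of a linear association between vehicle weight and fuel economy.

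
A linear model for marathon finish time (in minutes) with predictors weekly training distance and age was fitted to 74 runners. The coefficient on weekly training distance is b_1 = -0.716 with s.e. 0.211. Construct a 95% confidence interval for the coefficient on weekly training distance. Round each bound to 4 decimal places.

df = n − k − 1 = 74 − 2 − 1 = 71.
t* = t_{0.025, 71} = 1.993943.
Margin = t* × SE = 1.993943 × 0.211 = 0.420722.
CI: -0.716 ± 0.420722 → (-1.1367, -0.2953).
With 95% confidence, each one-unit increase in weekly training distance is associated with a change of between -1.1367 and -0.2953 minutes in marathon finish time, holding the other predictors fixed.

(-1.1367, -0.2953)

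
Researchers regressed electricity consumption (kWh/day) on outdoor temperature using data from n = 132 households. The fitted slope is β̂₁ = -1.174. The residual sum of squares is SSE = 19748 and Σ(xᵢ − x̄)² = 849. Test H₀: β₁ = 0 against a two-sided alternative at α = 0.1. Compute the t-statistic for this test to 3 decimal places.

MSE = SSE/(n − 2) = 19748/130 = 151.908.
SE(β̂₁) = √(MSE/Sₓₓ) = √(151.908/849) = 0.422996.
t = -1.174 / 0.422996 = -2.775.
df = n − 2 = 130.
Two-sided p ≈ 0.0063, which is < 0.1, so reject H₀.
There is evidence that outdoor temperature is associated with electricity consumption.

t = -2.775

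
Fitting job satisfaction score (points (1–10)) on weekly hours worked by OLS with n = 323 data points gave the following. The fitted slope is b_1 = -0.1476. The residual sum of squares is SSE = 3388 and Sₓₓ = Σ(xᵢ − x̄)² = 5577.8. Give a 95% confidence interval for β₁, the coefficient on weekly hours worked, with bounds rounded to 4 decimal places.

MSE = SSE/(n − 2) = 3388/321 = 10.5545.
SE(b_1) = √(MSE/Sₓₓ) = √(10.5545/5577.8) = 0.0434998.
df = n − 2 = 321.
t* = t_{0.025, 321} = 1.967382.
Margin = t* × SE = 1.967382 × 0.0434998 = 0.085581.
CI: -0.1476 ± 0.085581 → (-0.2332, -0.0620).
With 95% confidence, each one-unit increase in weekly hours worked is associated with a change of between -0.2332 and -0.0620 points (1–10) in job satisfaction score.

(-0.2332, -0.0620)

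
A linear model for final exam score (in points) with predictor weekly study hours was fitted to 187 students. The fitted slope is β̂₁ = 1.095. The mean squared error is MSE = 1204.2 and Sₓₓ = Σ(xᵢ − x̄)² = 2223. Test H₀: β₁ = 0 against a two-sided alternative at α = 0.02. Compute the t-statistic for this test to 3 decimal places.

t = 1.488

SE(β̂₁) = √(MSE/Sₓₓ) = √(1204.2/2223) = 0.736003.
t = 1.095 / 0.736003 = 1.488.
df = n − 2 = 185.
Two-sided p ≈ 0.1385, which is ≥ 0.02, so fail to reject H₀.
The data do not give significant evidence of an association between weekly study hours and final exam score.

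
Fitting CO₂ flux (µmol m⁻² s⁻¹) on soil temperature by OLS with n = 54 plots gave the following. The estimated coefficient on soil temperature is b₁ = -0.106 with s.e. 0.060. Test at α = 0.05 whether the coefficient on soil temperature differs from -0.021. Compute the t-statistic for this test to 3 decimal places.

H₀: β₁ = -0.021 vs H₁: β₁ ≠ -0.021.
t = (b₁ − β₁⁰)/SE = (-0.106 − (-0.021)) / 0.060 = -1.417.
df = n − 2 = 54 − 2 = 52.
Two-sided p ≈ 0.1625, which is ≥ 0.05, so fail to reject H₀.
The data are consistent with a true slope of -0.021 µmol m⁻² s⁻¹ per unit of soil temperature.

t = -1.417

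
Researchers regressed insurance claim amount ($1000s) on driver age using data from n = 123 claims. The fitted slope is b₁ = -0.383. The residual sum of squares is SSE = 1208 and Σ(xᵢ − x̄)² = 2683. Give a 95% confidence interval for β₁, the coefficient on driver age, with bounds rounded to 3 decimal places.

MSE = SSE/(n − 2) = 1208/121 = 9.98347.
SE(b₁) = √(MSE/Sₓₓ) = √(9.98347/2683) = 0.0610001.
df = n − 2 = 121.
t* = t_{0.025, 121} = 1.979764.
Margin = t* × SE = 1.979764 × 0.0610001 = 0.12077.
CI: -0.383 ± 0.12077 → (-0.504, -0.262).
With 95% confidence, each one-unit increase in driver age is associated with a change of between -0.504 and -0.262 $1000s in insurance claim amount.

(-0.504, -0.262)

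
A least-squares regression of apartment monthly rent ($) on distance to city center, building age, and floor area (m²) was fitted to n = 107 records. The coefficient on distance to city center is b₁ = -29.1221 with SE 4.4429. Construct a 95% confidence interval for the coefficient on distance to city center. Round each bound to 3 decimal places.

df = n − k − 1 = 107 − 3 − 1 = 103.
t* = t_{0.025, 103} = 1.983264.
Margin = t* × SE = 1.983264 × 4.4429 = 8.81144.
CI: -29.1221 ± 8.81144 → (-37.934, -20.311).
With 95% confidence, each one-unit increase in distance to city center is associated with a change of between -37.934 and -20.311 $ in apartment monthly rent, holding the other predictors fixed.

(-37.934, -20.311)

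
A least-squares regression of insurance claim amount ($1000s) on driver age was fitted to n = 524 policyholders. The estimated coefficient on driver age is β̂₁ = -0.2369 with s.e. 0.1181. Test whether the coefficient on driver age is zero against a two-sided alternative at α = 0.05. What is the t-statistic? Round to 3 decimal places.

t = -2.006

H₀: β₁ = 0 vs H₁: β₁ ≠ 0.
t = (β̂₁ − β₁⁰)/SE = -0.2369 / 0.1181 = -2.006.
df = n − 2 = 524 − 2 = 522.
Two-sided p ≈ 0.0454, which is < 0.05, so reject H₀.
There is evidence that driver age is associated with insurance claim amount.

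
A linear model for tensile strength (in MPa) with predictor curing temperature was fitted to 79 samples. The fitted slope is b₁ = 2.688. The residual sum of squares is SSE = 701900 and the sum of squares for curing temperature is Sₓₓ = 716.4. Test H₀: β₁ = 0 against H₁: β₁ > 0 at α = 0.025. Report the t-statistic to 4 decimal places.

t = 0.7536

MSE = SSE/(n − 2) = 701900/77 = 9115.58.
SE(b₁) = √(MSE/Sₓₓ) = √(9115.58/716.4) = 3.56709.
t = 2.688 / 3.56709 = 0.7536.
df = n − 2 = 77.
One-sided p ≈ 0.2267, which is ≥ 0.025, so fail to reject H₀.
The data do not give significant evidence that the true slope on curing temperature is positive.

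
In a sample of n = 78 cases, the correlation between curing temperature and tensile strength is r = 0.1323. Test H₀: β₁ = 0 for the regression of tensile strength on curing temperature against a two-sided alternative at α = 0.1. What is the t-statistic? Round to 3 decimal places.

t = r·√(n − 2)/√(1 − r²) = 0.1323·√76/√0.982497 = 1.164.
df = n − 2 = 76.
Two-sided p ≈ 0.2482, which is ≥ 0.1, so fail to reject H₀.
The data do not give significant evidence of a linear association between curing temperature and tensile strength.

t = 1.164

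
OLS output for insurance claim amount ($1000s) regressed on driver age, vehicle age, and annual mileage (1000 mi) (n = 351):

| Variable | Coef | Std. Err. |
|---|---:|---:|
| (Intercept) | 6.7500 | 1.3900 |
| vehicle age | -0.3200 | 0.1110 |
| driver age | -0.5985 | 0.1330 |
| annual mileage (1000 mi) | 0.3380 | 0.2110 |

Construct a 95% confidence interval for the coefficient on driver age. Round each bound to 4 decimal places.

Read off: b = -0.5985, SE = 0.1330 for driver age.
df = n − k − 1 = 351 − 3 − 1 = 347.
t* = t_{0.025, 347} = 1.966824.
Margin = t* × SE = 1.966824 × 0.1330 = 0.261588.
CI: -0.5985 ± 0.261588 → (-0.8601, -0.3369).

(-0.8601, -0.3369)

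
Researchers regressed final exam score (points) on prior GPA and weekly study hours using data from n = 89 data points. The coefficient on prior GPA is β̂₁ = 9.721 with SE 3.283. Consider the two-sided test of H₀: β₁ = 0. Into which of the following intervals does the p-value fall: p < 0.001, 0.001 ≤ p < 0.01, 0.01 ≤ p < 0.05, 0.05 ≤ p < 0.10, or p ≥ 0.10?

0.001 ≤ p < 0.01

t = 9.721 / 3.283 = 2.961.
df = n − k − 1 = 89 − 2 − 1 = 86.
Two-sided p = 2·P(T_{86} > |t|) ≈ 0.0040.
So 0.001 ≤ p < 0.01.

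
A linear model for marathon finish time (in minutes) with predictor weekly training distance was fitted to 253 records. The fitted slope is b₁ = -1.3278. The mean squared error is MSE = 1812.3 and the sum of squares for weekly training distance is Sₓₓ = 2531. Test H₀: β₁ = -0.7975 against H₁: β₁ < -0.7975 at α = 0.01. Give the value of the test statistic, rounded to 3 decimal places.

t = -0.627

SE(b₁) = √(MSE/Sₓₓ) = √(1812.3/2531) = 0.846192.
t = (-1.3278 − (-0.7975)) / 0.846192 = -0.627.
df = n − 2 = 251.
One-sided p ≈ 0.2657, which is ≥ 0.01, so fail to reject H₀.
The data do not give significant evidence that the true slope on weekly training distance is below -0.7975 minutes per unit.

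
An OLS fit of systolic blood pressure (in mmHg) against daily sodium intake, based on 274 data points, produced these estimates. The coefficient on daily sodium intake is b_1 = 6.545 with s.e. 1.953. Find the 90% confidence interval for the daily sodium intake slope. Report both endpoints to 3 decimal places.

df = n − 2 = 274 − 2 = 272.
t* = t_{0.05, 272} = 1.650475.
Margin = t* × SE = 1.650475 × 1.953 = 3.22338.
CI: 6.545 ± 3.22338 → (3.322, 9.768).
With 90% confidence, each one-unit increase in daily sodium intake is associated with a change of between 3.322 and 9.768 mmHg in systolic blood pressure.

(3.322, 9.768)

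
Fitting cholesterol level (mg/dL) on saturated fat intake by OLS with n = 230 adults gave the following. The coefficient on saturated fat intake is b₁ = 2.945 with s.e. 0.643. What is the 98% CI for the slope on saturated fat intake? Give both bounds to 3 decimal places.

df = n − 2 = 230 − 2 = 228.
t* = t_{0.01, 228} = 2.342814.
Margin = t* × SE = 2.342814 × 0.643 = 1.50643.
CI: 2.945 ± 1.50643 → (1.439, 4.451).
With 98% confidence, each one-unit increase in saturated fat intake is associated with a change of between 1.439 and 4.451 mg/dL in cholesterol level.

(1.439, 4.451)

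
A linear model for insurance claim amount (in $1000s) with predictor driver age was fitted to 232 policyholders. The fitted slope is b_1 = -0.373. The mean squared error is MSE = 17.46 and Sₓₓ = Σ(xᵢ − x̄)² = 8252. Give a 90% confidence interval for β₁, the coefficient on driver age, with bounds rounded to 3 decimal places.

SE(b_1) = √(MSE/Sₓₓ) = √(17.46/8252) = 0.0459984.
df = n − 2 = 230.
t* = t_{0.05, 230} = 1.651506.
Margin = t* × SE = 1.651506 × 0.0459984 = 0.07597.
CI: -0.373 ± 0.07597 → (-0.449, -0.297).
With 90% confidence, each one-unit increase in driver age is associated with a change of between -0.449 and -0.297 $1000s in insurance claim amount.

(-0.449, -0.297)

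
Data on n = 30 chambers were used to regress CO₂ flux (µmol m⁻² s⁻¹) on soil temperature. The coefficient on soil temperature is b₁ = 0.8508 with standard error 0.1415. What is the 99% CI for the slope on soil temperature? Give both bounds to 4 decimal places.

df = n − 2 = 30 − 2 = 28.
t* = t_{0.005, 28} = 2.763262.
Margin = t* × SE = 2.763262 × 0.1415 = 0.391002.
CI: 0.8508 ± 0.391002 → (0.4598, 1.2418).
With 99% confidence, each one-unit increase in soil temperature is associated with a change of between 0.4598 and 1.2418 µmol m⁻² s⁻¹ in CO₂ flux.

(0.4598, 1.2418)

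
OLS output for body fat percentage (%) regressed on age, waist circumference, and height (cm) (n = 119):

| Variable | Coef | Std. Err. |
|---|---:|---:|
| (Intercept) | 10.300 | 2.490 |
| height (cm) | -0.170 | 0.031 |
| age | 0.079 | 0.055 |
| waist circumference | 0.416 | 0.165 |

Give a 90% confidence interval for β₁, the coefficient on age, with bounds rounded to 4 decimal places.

(-0.0122, 0.1702)

Read off: b = 0.079, SE = 0.055 for age.
df = n − k − 1 = 119 − 3 − 1 = 115.
t* = t_{0.05, 115} = 1.658212.
Margin = t* × SE = 1.658212 × 0.055 = 0.091202.
CI: 0.079 ± 0.091202 → (-0.0122, 0.1702).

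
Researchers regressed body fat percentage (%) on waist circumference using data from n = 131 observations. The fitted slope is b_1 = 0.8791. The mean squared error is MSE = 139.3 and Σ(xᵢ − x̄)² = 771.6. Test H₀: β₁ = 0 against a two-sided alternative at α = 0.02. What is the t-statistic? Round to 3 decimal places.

SE(b_1) = √(MSE/Sₓₓ) = √(139.3/771.6) = 0.424893.
t = 0.8791 / 0.424893 = 2.069.
df = n − 2 = 129.
Two-sided p ≈ 0.0405, which is ≥ 0.02, so fail to reject H₀.
The data do not give significant evidence of an association between waist circumference and body fat percentage.

t = 2.069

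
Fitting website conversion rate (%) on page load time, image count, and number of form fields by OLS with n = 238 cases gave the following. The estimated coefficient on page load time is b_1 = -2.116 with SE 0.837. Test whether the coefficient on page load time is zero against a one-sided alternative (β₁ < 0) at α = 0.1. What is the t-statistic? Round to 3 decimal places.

H₀: β₁ = 0 vs H₁: β₁ < 0.
t = (b_1 − β₁⁰)/SE = -2.116 / 0.837 = -2.528.
df = n − k − 1 = 238 − 3 − 1 = 234.
One-sided p ≈ 0.0061, which is < 0.1, so reject H₀.
There is evidence that the true slope on page load time is negative, holding the other predictors fixed.

t = -2.528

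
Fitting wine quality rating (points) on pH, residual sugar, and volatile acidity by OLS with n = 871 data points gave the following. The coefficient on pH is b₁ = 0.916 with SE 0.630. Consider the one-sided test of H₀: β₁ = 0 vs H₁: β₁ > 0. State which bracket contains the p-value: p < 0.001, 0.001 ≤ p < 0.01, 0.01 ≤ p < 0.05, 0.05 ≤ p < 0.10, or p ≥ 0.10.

t = 0.916 / 0.630 = 1.454.
df = n − k − 1 = 871 − 3 − 1 = 867.
One-sided p = P(T_{867} > t) ≈ 0.0732.
So 0.05 ≤ p < 0.10.

0.05 ≤ p < 0.10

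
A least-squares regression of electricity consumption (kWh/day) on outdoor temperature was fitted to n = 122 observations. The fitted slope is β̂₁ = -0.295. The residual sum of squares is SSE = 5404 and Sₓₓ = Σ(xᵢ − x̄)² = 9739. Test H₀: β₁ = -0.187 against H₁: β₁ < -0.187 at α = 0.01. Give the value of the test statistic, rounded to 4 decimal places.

t = -1.5882

MSE = SSE/(n − 2) = 5404/120 = 45.0333.
SE(β̂₁) = √(MSE/Sₓₓ) = √(45.0333/9739) = 0.0680001.
t = (-0.295 − (-0.187)) / 0.0680001 = -1.5882.
df = n − 2 = 120.
One-sided p ≈ 0.0574, which is ≥ 0.01, so fail to reject H₀.
The data do not give significant evidence that the true slope on outdoor temperature is below -0.187 kWh/day per unit.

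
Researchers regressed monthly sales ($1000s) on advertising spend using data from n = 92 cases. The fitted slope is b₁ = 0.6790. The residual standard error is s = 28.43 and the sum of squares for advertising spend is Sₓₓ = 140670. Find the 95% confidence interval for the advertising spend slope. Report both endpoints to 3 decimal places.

SE(b₁) = s/√Sₓₓ = 28.43/√140670 = 0.0758012.
df = n − 2 = 90.
t* = t_{0.025, 90} = 1.986675.
Margin = t* × SE = 1.986675 × 0.0758012 = 0.15059.
CI: 0.6790 ± 0.15059 → (0.528, 0.830).
With 95% confidence, each one-unit increase in advertising spend is associated with a change of between 0.528 and 0.830 $1000s in monthly sales.

(0.528, 0.830)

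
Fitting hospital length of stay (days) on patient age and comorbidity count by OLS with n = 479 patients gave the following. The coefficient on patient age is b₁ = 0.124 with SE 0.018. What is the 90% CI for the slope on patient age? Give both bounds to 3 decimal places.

df = n − k − 1 = 479 − 2 − 1 = 476.
t* = t_{0.05, 476} = 1.648061.
Margin = t* × SE = 1.648061 × 0.018 = 0.02967.
CI: 0.124 ± 0.02967 → (0.094, 0.154).
With 90% confidence, each one-unit increase in patient age is associated with a change of between 0.094 and 0.154 days in hospital length of stay, holding the other predictors fixed.

(0.094, 0.154)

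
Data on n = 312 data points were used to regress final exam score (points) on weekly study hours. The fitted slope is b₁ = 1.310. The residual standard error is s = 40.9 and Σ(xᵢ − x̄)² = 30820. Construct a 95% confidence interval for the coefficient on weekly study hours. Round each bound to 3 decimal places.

SE(b₁) = s/√Sₓₓ = 40.9/√30820 = 0.232974.
df = n − 2 = 310.
t* = t_{0.025, 310} = 1.967646.
Margin = t* × SE = 1.967646 × 0.232974 = 0.45841.
CI: 1.310 ± 0.45841 → (0.852, 1.768).
With 95% confidence, each one-unit increase in weekly study hours is associated with a change of between 0.852 and 1.768 points in final exam score.

(0.852, 1.768)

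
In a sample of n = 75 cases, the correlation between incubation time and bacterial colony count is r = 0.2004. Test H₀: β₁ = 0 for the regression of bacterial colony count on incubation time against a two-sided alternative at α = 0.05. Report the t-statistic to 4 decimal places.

t = 1.7477

t = r·√(n − 2)/√(1 − r²) = 0.2004·√73/√0.95984 = 1.7477.
df = n − 2 = 73.
Two-sided p ≈ 0.0847, which is ≥ 0.05, so fail to reject H₀.
The data do not give significant evidence of a linear association between incubation time and bacterial colony count.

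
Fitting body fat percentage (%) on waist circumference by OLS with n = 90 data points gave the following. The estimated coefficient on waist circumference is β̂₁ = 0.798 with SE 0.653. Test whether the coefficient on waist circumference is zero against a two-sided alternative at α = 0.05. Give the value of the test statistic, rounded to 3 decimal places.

t = 1.222

H₀: β₁ = 0 vs H₁: β₁ ≠ 0.
t = (β̂₁ − β₁⁰)/SE = 0.798 / 0.653 = 1.222.
df = n − 2 = 90 − 2 = 88.
Two-sided p ≈ 0.2250, which is ≥ 0.05, so fail to reject H₀.
The data do not give significant evidence of an association between waist circumference and body fat percentage.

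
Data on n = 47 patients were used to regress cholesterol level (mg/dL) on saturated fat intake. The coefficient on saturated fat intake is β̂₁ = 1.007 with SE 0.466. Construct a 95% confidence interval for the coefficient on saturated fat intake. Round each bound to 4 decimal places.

df = n − 2 = 47 − 2 = 45.
t* = t_{0.025, 45} = 2.014103.
Margin = t* × SE = 2.014103 × 0.466 = 0.938572.
CI: 1.007 ± 0.938572 → (0.0684, 1.9456).
With 95% confidence, each one-unit increase in saturated fat intake is associated with a change of between 0.0684 and 1.9456 mg/dL in cholesterol level.

(0.0684, 1.9456)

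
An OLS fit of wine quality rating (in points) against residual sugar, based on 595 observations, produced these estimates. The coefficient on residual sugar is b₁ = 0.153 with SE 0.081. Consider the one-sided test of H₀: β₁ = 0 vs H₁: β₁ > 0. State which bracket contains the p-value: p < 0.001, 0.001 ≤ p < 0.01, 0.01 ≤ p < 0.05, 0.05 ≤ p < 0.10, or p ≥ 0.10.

0.01 ≤ p < 0.05

t = 0.153 / 0.081 = 1.889.
df = n − 2 = 595 − 2 = 593.
One-sided p = P(T_{593} > t) ≈ 0.0297.
So 0.01 ≤ p < 0.05.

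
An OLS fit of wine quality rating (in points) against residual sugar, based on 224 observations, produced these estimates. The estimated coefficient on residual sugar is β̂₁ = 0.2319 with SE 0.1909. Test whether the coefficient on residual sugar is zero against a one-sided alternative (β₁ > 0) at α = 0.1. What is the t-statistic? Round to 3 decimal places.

H₀: β₁ = 0 vs H₁: β₁ > 0.
t = (β̂₁ − β₁⁰)/SE = 0.2319 / 0.1909 = 1.215.
df = n − 2 = 224 − 2 = 222.
One-sided p ≈ 0.1129, which is ≥ 0.1, so fail to reject H₀.
The data do not give significant evidence that the true slope on residual sugar is positive.

t = 1.215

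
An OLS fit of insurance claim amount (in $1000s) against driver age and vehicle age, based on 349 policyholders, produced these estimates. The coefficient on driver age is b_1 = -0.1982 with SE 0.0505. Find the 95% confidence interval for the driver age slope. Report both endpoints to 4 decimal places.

df = n − k − 1 = 349 − 2 − 1 = 346.
t* = t_{0.025, 346} = 1.966844.
Margin = t* × SE = 1.966844 × 0.0505 = 0.099326.
CI: -0.1982 ± 0.099326 → (-0.2975, -0.0989).
With 95% confidence, each one-unit increase in driver age is associated with a change of between -0.2975 and -0.0989 $1000s in insurance claim amount, holding the other predictors fixed.

(-0.2975, -0.0989)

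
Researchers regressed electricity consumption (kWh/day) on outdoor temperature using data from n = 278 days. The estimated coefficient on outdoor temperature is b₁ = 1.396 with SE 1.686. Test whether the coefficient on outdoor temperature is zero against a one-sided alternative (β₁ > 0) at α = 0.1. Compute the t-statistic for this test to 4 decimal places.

H₀: β₁ = 0 vs H₁: β₁ > 0.
t = (b₁ − β₁⁰)/SE = 1.396 / 1.686 = 0.8280.
df = n − 2 = 278 − 2 = 276.
One-sided p ≈ 0.2042, which is ≥ 0.1, so fail to reject H₀.
The data do not give significant evidence that the true slope on outdoor temperature is positive.

t = 0.8280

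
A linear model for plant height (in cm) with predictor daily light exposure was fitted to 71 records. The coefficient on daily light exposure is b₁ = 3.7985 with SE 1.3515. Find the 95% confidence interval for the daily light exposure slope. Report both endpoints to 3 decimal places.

df = n − 2 = 71 − 2 = 69.
t* = t_{0.025, 69} = 1.994945.
Margin = t* × SE = 1.994945 × 1.3515 = 2.69617.
CI: 3.7985 ± 2.69617 → (1.102, 6.495).
With 95% confidence, each one-unit increase in daily light exposure is associated with a change of between 1.102 and 6.495 cm in plant height.

(1.102, 6.495)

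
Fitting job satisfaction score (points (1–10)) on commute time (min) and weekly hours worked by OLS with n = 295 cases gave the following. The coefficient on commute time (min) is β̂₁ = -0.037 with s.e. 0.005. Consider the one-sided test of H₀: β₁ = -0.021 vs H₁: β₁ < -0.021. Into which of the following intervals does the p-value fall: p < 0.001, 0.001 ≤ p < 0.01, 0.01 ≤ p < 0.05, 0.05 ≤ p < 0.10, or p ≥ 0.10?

p < 0.001

t = (-0.037 − (-0.021)) / 0.005 = -3.200.
df = n − k − 1 = 295 − 2 − 1 = 292.
One-sided p = P(T_{292} < t) ≈ 0.0008.
So p < 0.001.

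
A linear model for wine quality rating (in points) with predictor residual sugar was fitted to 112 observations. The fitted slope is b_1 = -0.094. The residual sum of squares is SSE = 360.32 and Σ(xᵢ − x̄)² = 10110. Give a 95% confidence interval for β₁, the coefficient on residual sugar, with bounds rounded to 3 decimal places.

(-0.130, -0.058)

MSE = SSE/(n − 2) = 360.32/110 = 3.27564.
SE(b_1) = √(MSE/Sₓₓ) = √(3.27564/10110) = 0.018.
df = n − 2 = 110.
t* = t_{0.025, 110} = 1.981765.
Margin = t* × SE = 1.981765 × 0.018 = 0.03567.
CI: -0.094 ± 0.03567 → (-0.130, -0.058).
With 95% confidence, each one-unit increase in residual sugar is associated with a change of between -0.130 and -0.058 points in wine quality rating.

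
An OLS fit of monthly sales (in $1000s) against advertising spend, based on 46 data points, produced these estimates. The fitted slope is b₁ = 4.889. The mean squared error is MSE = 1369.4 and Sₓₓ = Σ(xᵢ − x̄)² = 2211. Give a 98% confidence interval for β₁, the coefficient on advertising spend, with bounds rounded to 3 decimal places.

SE(b₁) = √(MSE/Sₓₓ) = √(1369.4/2211) = 0.786993.
df = n − 2 = 44.
t* = t_{0.01, 44} = 2.414134.
Margin = t* × SE = 2.414134 × 0.786993 = 1.89991.
CI: 4.889 ± 1.89991 → (2.989, 6.789).
With 98% confidence, each one-unit increase in advertising spend is associated with a change of between 2.989 and 6.789 $1000s in monthly sales.

(2.989, 6.789)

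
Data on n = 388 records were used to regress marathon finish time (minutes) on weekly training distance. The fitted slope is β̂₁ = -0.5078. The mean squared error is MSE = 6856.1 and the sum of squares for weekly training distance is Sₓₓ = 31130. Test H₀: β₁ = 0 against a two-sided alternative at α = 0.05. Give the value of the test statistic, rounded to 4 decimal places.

t = -1.0820

SE(β̂₁) = √(MSE/Sₓₓ) = √(6856.1/31130) = 0.469298.
t = -0.5078 / 0.469298 = -1.0820.
df = n − 2 = 386.
Two-sided p ≈ 0.2799, which is ≥ 0.05, so fail to reject H₀.
The data do not give significant evidence of an association between weekly training distance and marathon finish time.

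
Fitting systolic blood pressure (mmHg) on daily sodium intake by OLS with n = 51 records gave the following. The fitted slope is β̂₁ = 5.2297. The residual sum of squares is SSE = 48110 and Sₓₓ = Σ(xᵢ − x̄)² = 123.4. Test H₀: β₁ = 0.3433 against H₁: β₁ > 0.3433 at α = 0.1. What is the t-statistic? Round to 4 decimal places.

t = 1.7323

MSE = SSE/(n − 2) = 48110/49 = 981.837.
SE(β̂₁) = √(MSE/Sₓₓ) = √(981.837/123.4) = 2.82073.
t = (5.2297 − 0.3433) / 2.82073 = 1.7323.
df = n − 2 = 49.
One-sided p ≈ 0.0448, which is < 0.1, so reject H₀.
There is evidence that the true slope on daily sodium intake exceeds 0.3433 mmHg per unit.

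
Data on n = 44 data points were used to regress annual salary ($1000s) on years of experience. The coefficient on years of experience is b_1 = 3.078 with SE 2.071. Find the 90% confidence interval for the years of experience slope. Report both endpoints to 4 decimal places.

df = n − 2 = 44 − 2 = 42.
t* = t_{0.05, 42} = 1.681952.
Margin = t* × SE = 1.681952 × 2.071 = 3.483323.
CI: 3.078 ± 3.483323 → (-0.4053, 6.5613).
With 90% confidence, each one-unit increase in years of experience is associated with a change of between -0.4053 and 6.5613 $1000s in annual salary.

(-0.4053, 6.5613)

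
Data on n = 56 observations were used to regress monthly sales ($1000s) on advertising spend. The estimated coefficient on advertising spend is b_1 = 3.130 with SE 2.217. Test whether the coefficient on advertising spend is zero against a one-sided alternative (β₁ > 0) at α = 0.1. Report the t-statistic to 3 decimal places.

H₀: β₁ = 0 vs H₁: β₁ > 0.
t = (b_1 − β₁⁰)/SE = 3.130 / 2.217 = 1.412.
df = n − 2 = 56 − 2 = 54.
One-sided p ≈ 0.0819, which is < 0.1, so reject H₀.
There is evidence that the true slope on advertising spend is positive.

t = 1.412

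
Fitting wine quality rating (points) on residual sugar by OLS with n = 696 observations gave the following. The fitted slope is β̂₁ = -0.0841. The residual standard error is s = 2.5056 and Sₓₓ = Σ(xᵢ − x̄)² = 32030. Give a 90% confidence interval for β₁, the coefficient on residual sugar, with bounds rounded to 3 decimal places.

(-0.107, -0.061)

SE(β̂₁) = s/√Sₓₓ = 2.5056/√32030 = 0.0140002.
df = n − 2 = 694.
t* = t_{0.05, 694} = 1.647052.
Margin = t* × SE = 1.647052 × 0.0140002 = 0.02306.
CI: -0.0841 ± 0.02306 → (-0.107, -0.061).
With 90% confidence, each one-unit increase in residual sugar is associated with a change of between -0.107 and -0.061 points in wine quality rating.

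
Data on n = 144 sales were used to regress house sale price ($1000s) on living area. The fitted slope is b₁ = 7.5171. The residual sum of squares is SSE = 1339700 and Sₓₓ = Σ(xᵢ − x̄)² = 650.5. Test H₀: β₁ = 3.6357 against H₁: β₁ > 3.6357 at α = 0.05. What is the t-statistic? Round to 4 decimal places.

MSE = SSE/(n − 2) = 1339700/142 = 9434.51.
SE(b₁) = √(MSE/Sₓₓ) = √(9434.51/650.5) = 3.80834.
t = (7.5171 − 3.6357) / 3.80834 = 1.0192.
df = n − 2 = 142.
One-sided p ≈ 0.1549, which is ≥ 0.05, so fail to reject H₀.
The data do not give significant evidence that the true slope on living area exceeds 3.6357 $1000s per unit.

t = 1.0192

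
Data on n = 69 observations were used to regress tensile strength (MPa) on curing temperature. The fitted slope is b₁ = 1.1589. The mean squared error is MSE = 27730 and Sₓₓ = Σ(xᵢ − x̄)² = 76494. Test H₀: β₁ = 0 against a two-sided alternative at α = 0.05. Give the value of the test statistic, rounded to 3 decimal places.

SE(b₁) = √(MSE/Sₓₓ) = √(27730/76494) = 0.60209.
t = 1.1589 / 0.60209 = 1.925.
df = n − 2 = 67.
Two-sided p ≈ 0.0585, which is ≥ 0.05, so fail to reject H₀.
The data do not give significant evidence of an association between curing temperature and tensile strength.

t = 1.925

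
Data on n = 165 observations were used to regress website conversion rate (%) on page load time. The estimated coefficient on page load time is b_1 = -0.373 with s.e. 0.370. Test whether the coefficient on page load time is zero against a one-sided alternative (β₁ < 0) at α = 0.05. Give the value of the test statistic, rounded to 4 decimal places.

t = -1.0081

H₀: β₁ = 0 vs H₁: β₁ < 0.
t = (b_1 − β₁⁰)/SE = -0.373 / 0.370 = -1.0081.
df = n − 2 = 165 − 2 = 163.
One-sided p ≈ 0.1574, which is ≥ 0.05, so fail to reject H₀.
The data do not give significant evidence that the true slope on page load time is negative.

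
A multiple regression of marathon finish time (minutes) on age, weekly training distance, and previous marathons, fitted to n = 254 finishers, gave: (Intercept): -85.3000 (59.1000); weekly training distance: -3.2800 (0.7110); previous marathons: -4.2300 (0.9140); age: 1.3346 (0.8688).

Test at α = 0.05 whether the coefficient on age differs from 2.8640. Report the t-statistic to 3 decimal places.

Read off: b = 1.3346, SE = 0.8688 for age.
H₀: β₁ = 2.8640 vs H₁: β₁ ≠ 2.8640.
t = (1.3346 − 2.8640) / 0.8688 = -1.760.
df = n − k − 1 = 254 − 3 − 1 = 250.
Two-sided p ≈ 0.0796, which is ≥ 0.05, so fail to reject H₀.
The data are consistent with a true slope of 2.8640 minutes per unit of age, holding the other predictors fixed.

t = -1.760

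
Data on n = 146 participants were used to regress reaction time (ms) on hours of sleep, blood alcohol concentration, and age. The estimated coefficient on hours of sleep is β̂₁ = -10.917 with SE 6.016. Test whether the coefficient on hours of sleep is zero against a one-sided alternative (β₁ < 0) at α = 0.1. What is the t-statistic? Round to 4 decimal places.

H₀: β₁ = 0 vs H₁: β₁ < 0.
t = (β̂₁ − β₁⁰)/SE = -10.917 / 6.016 = -1.8147.
df = n − k − 1 = 146 − 3 − 1 = 142.
One-sided p ≈ 0.0358, which is < 0.1, so reject H₀.
There is evidence that the true slope on hours of sleep is negative, holding the other predictors fixed.

t = -1.8147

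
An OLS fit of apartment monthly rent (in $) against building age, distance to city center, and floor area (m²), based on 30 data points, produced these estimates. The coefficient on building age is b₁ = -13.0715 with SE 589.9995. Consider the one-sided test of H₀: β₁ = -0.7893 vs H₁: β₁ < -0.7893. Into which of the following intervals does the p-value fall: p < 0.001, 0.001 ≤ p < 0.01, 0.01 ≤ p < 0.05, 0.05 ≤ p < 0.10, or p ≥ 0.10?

t = (-13.0715 − (-0.7893)) / 589.9995 = -0.021.
df = n − k − 1 = 30 − 3 − 1 = 26.
One-sided p = P(T_{26} < t) ≈ 0.4918.
So p ≥ 0.10.

p ≥ 0.10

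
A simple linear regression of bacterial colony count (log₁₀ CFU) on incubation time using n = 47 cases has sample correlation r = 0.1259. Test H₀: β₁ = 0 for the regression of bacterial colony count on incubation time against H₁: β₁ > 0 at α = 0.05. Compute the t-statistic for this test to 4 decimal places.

t = 0.8513

t = r·√(n − 2)/√(1 − r²) = 0.1259·√45/√0.984149 = 0.8513.
df = n − 2 = 45.
One-sided p ≈ 0.1995, which is ≥ 0.05, so fail to reject H₀.
The data do not give significant evidence of a linear association between incubation time and bacterial colony count.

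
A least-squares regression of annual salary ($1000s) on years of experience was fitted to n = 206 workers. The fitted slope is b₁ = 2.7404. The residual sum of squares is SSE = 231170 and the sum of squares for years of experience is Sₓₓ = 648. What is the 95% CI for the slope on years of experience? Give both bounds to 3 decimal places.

(0.133, 5.348)

MSE = SSE/(n − 2) = 231170/204 = 1133.19.
SE(b₁) = √(MSE/Sₓₓ) = √(1133.19/648) = 1.3224.
df = n − 2 = 204.
t* = t_{0.025, 204} = 1.971661.
Margin = t* × SE = 1.971661 × 1.3224 = 2.60733.
CI: 2.7404 ± 2.60733 → (0.133, 5.348).
With 95% confidence, each one-unit increase in years of experience is associated with a change of between 0.133 and 5.348 $1000s in annual salary.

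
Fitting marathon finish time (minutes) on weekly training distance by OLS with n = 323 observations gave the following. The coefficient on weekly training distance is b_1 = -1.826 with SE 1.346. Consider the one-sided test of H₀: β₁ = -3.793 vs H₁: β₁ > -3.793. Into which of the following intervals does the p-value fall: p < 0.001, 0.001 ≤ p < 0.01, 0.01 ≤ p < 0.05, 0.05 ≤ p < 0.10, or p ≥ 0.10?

t = (-1.826 − (-3.793)) / 1.346 = 1.461.
df = n − 2 = 323 − 2 = 321.
One-sided p = P(T_{321} > t) ≈ 0.0724.
So 0.05 ≤ p < 0.10.

0.05 ≤ p < 0.10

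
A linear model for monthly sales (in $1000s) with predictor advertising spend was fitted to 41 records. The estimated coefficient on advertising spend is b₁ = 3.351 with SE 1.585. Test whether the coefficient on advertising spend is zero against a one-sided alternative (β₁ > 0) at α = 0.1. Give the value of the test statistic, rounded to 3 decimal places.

t = 2.114

H₀: β₁ = 0 vs H₁: β₁ > 0.
t = (b₁ − β₁⁰)/SE = 3.351 / 1.585 = 2.114.
df = n − 2 = 41 − 2 = 39.
One-sided p ≈ 0.0205, which is < 0.1, so reject H₀.
There is evidence that the true slope on advertising spend is positive.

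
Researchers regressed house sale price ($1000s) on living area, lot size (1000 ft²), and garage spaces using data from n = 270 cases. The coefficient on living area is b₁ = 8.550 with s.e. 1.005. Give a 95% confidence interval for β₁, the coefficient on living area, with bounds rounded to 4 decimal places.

(6.5712, 10.5288)

df = n − k − 1 = 270 − 3 − 1 = 266.
t* = t_{0.025, 266} = 1.968922.
Margin = t* × SE = 1.968922 × 1.005 = 1.978767.
CI: 8.550 ± 1.978767 → (6.5712, 10.5288).
With 95% confidence, each one-unit increase in living area is associated with a change of between 6.5712 and 10.5288 $1000s in house sale price, holding the other predictors fixed.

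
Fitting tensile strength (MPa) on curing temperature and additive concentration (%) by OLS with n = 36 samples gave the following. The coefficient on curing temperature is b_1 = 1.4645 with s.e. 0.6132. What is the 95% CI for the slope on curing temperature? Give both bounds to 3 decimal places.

(0.217, 2.712)

df = n − k − 1 = 36 − 2 − 1 = 33.
t* = t_{0.025, 33} = 2.034515.
Margin = t* × SE = 2.034515 × 0.6132 = 1.24756.
CI: 1.4645 ± 1.24756 → (0.217, 2.712).
With 95% confidence, each one-unit increase in curing temperature is associated with a change of between 0.217 and 2.712 MPa in tensile strength, holding the other predictors fixed.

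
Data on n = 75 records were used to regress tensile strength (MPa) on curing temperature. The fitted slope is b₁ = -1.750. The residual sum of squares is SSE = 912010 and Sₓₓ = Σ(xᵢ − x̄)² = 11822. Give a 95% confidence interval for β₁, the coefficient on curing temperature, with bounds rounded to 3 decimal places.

(-3.799, 0.299)

MSE = SSE/(n − 2) = 912010/73 = 12493.3.
SE(b₁) = √(MSE/Sₓₓ) = √(12493.3/11822) = 1.028.
df = n − 2 = 73.
t* = t_{0.025, 73} = 1.992997.
Margin = t* × SE = 1.992997 × 1.028 = 2.04880.
CI: -1.750 ± 2.04880 → (-3.799, 0.299).
With 95% confidence, each one-unit increase in curing temperature is associated with a change of between -3.799 and 0.299 MPa in tensile strength.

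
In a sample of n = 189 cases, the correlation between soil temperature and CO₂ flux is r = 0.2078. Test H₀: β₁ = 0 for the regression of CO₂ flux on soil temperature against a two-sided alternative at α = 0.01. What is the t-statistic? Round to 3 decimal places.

t = 2.905

t = r·√(n − 2)/√(1 − r²) = 0.2078·√187/√0.956819 = 2.905.
df = n − 2 = 187.
Two-sided p ≈ 0.0041, which is < 0.01, so reject H₀.
There is evidence of a linear association between soil temperature and CO₂ flux.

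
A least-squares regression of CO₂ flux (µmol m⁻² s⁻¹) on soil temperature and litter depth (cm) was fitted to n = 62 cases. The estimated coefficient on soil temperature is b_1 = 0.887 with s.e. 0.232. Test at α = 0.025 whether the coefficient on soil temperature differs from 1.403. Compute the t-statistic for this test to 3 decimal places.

H₀: β₁ = 1.403 vs H₁: β₁ ≠ 1.403.
t = (b_1 − β₁⁰)/SE = (0.887 − 1.403) / 0.232 = -2.224.
df = n − k − 1 = 62 − 2 − 1 = 59.
Two-sided p ≈ 0.0300, which is ≥ 0.025, so fail to reject H₀.
The data are consistent with a true slope of 1.403 µmol m⁻² s⁻¹ per unit of soil temperature, holding the other predictors fixed.

t = -2.224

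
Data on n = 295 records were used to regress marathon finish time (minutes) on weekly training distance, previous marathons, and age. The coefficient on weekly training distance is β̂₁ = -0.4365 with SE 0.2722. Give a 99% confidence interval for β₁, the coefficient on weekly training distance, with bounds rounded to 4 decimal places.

(-1.1423, 0.2693)

df = n − k − 1 = 295 − 3 − 1 = 291.
t* = t_{0.005, 291} = 2.592829.
Margin = t* × SE = 2.592829 × 0.2722 = 0.705768.
CI: -0.4365 ± 0.705768 → (-1.1423, 0.2693).
With 99% confidence, each one-unit increase in weekly training distance is associated with a change of between -1.1423 and 0.2693 minutes in marathon finish time, holding the other predictors fixed.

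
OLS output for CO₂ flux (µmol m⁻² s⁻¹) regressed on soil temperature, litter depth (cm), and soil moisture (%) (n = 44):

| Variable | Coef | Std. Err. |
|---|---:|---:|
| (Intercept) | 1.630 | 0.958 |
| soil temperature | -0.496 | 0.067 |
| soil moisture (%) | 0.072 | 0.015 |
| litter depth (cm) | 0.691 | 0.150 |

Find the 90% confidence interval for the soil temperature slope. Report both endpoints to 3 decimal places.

Read off: b = -0.496, SE = 0.067 for soil temperature.
df = n − k − 1 = 44 − 3 − 1 = 40.
t* = t_{0.05, 40} = 1.683851.
Margin = t* × SE = 1.683851 × 0.067 = 0.11282.
CI: -0.496 ± 0.11282 → (-0.609, -0.383).

(-0.609, -0.383)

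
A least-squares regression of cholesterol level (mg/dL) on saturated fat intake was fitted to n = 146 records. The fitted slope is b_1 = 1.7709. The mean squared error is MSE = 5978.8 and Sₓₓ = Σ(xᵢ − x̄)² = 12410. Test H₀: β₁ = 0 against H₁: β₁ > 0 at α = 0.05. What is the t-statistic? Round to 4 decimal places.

SE(b_1) = √(MSE/Sₓₓ) = √(5978.8/12410) = 0.694099.
t = 1.7709 / 0.694099 = 2.5514.
df = n − 2 = 144.
One-sided p ≈ 0.0059, which is < 0.05, so reject H₀.
There is evidence that the true slope on saturated fat intake is positive.

t = 2.5514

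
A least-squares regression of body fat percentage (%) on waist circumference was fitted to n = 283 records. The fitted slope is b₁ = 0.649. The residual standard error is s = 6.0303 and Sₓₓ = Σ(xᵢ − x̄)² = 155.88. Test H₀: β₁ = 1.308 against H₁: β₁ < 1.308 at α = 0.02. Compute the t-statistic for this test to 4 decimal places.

t = -1.3644

SE(b₁) = s/√Sₓₓ = 6.0303/√155.88 = 0.482996.
t = (0.649 − 1.308) / 0.482996 = -1.3644.
df = n − 2 = 281.
One-sided p ≈ 0.0868, which is ≥ 0.02, so fail to reject H₀.
The data do not give significant evidence that the true slope on waist circumference is below 1.308 % per unit.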